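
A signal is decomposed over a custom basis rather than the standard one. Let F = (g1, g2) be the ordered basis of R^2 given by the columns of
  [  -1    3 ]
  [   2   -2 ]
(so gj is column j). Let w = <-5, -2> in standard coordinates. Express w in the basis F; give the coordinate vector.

We seek scalars with c_1 g1 + c_2 g2 = w; equivalently solve M c = w where the columns of M are g1, g2.
System: -c_1 + 3c_2 = -5, 2c_1 - 2c_2 = -2; solving gives c_1 = -4, c_2 = -3.
Check: -4g1 - 3g2 = <-5, -2>.

<-4, -3>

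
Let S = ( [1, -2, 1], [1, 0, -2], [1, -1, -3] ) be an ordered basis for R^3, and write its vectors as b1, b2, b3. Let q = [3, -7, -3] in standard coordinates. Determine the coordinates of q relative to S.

[2, -2, 3]

Write q = c_1 b1 + ... + c_3 b3 and solve for the c_i.
Solving this 3x3 system gives c = (2, -2, 3).
Check: 2b1 - 2b2 + 3b3 = [3, -7, -3].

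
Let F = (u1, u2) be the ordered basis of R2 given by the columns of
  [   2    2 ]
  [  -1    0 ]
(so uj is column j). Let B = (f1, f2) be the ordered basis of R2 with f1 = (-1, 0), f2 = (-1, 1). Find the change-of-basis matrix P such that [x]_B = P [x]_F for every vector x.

[[-1, -2], [-1, 0]]

Take x = uj: its F-coordinates are the j-th standard unit vector, so P e_j — column j of P — equals [uj]_B.
u1 = -f1 - f2, giving column 1 = (-1, -1); repeating for each j gives P = [[-1, -2], [-1, 0]].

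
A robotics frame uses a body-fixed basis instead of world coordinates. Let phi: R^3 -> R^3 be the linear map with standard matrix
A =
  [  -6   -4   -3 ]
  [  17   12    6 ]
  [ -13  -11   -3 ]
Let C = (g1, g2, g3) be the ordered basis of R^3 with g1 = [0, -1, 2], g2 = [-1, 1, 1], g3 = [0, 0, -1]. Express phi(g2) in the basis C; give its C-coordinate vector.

[0, 1, 2]

Column 2 of [phi]_C is the C-coordinate vector of phi(g2).
In standard coordinates phi(g2) = A g2 = [-1, 1, -1].
Converting to C: [-1, 1, -1] = 0·g1 + g2 + 2g3, so the coordinate vector is [0, 1, 2].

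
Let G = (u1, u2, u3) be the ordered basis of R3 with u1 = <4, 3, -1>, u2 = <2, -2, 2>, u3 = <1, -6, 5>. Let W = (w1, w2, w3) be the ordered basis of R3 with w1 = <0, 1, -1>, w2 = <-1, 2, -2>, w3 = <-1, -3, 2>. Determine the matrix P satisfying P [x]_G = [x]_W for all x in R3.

[[1, 2, 1], [-2, -2, -2], [-2, 0, 1]]

Column j of P is [uj]_W, since P maps G-coordinates to W-coordinates.
Expressing u1 in W: u1 = w1 - 2w2 - 2w3, so column 1 of P is <1, -2, -2>.
Doing the same for each uj gives P = [[1, 2, 1], [-2, -2, -2], [-2, 0, 1]].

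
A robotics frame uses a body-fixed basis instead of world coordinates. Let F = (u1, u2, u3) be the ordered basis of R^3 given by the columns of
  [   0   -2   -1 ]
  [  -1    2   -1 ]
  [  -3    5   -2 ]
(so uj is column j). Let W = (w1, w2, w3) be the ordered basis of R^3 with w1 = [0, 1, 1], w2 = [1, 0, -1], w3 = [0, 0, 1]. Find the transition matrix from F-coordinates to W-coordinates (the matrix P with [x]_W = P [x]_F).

[[-1, 2, -1], [0, -2, -1], [-2, 1, -2]]

Take x = uj: its F-coordinates are the j-th standard unit vector, so P e_j — column j of P — equals [uj]_W.
u1 = -w1 + 0·w2 - 2w3, giving column 1 = [-1, 0, -2]; repeating for each j gives P = [[-1, 2, -1], [0, -2, -1], [-2, 1, -2]].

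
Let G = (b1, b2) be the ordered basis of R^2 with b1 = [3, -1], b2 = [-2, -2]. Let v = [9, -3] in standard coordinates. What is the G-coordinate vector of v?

[v]_G is the unique c with M c = v, where M has columns b1, b2.
System: 3c_1 - 2c_2 = 9, -c_1 - 2c_2 = -3; solving gives c_1 = 3, c_2 = 0.
Check: 3b1 + 0·b2 = [9, -3].

[3, 0]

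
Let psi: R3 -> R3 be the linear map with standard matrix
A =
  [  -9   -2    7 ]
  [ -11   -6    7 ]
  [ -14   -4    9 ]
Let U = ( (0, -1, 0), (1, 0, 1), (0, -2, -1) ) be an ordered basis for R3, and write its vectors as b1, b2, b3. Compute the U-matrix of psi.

[[-2, -2, -1], [2, -2, -3], [-2, 3, -2]]

With P the matrix whose columns are b1, ..., b3, [psi]_U = P^(-1) A P.
Column by column: psi(b1) = A b1 = (2, 6, 4); its U-coordinates (-2, 2, -2) give column 1.
Continuing for each basis vector yields [psi]_U = [[-2, -2, -1], [2, -2, -3], [-2, 3, -2]].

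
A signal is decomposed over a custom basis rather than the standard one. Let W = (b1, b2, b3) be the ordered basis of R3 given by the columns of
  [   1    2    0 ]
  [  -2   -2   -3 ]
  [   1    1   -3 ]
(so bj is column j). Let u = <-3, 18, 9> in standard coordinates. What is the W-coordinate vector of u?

[u]_W is the unique c with M c = u, where M has columns b1, ..., b3.
Solving this 3x3 system gives c = (-3, 0, -4).
Check: -3b1 + 0·b2 - 4b3 = <-3, 18, 9>.

<-3, 0, -4>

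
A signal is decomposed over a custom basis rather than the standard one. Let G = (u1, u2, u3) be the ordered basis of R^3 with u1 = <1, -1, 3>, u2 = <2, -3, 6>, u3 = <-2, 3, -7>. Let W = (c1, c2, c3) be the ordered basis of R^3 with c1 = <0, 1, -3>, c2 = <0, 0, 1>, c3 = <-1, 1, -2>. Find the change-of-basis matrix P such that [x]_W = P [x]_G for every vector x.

Take x = uj: its G-coordinates are the j-th standard unit vector, so P e_j — column j of P — equals [uj]_W.
u1 = 0·c1 + c2 - c3, giving column 1 = <0, 1, -1>; repeating for each j gives P = [[0, -1, 1], [1, -1, 0], [-1, -2, 2]].

[[0, -1, 1], [1, -1, 0], [-1, -2, 2]]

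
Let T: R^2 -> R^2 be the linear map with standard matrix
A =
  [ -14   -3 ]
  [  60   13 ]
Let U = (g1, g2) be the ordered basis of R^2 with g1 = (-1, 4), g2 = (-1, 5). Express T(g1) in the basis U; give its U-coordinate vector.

Column 1 of [T]_U is the U-coordinate vector of T(g1).
In standard coordinates T(g1) = A g1 = (2, -8).
Converting to U: (2, -8) = -2g1 + 0·g2, so the coordinate vector is (-2, 0).

(-2, 0)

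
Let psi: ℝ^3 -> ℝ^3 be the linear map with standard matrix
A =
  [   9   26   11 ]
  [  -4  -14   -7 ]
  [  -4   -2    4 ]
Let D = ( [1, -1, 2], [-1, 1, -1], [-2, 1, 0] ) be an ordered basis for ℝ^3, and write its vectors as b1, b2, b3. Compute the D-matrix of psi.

[[3, -2, 2], [0, -2, -2], [-1, -3, -2]]

Let P have columns b1, ..., b3. Then [psi]_D = P^(-1) A P.
Here det P = 1, so P^(-1) is integer; computing A P first and then P^(-1)(A P) gives [[3, -2, 2], [0, -2, -2], [-1, -3, -2]].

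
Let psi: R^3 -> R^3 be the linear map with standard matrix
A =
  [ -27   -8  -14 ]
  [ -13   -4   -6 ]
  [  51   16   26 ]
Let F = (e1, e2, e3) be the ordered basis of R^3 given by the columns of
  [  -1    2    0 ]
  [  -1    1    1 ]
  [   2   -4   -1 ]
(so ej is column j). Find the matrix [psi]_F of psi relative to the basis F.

With P the matrix whose columns are e1, ..., e3, [psi]_F = P^(-1) A P.
Column by column: psi(e1) = A e1 = (7, 5, -15); its F-coordinates (-1, 3, 1) give column 1.
Continuing for each basis vector yields [psi]_F = [[-1, 2, -2], [3, -2, 2], [1, -2, -2]].

[[-1, 2, -2], [3, -2, 2], [1, -2, -2]]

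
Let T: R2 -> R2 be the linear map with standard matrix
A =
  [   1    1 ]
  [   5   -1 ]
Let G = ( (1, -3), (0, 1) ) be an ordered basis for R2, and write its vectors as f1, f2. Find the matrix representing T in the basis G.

The j-th column of [T]_G is [T(fj)]_G.
T(f1) = A f1 = (-2, 8) = -2f1 + 2f2, so column 1 is (-2, 2).
Repeating for f2 and assembling the columns gives [[-2, 1], [2, 2]].

[[-2, 1], [2, 2]]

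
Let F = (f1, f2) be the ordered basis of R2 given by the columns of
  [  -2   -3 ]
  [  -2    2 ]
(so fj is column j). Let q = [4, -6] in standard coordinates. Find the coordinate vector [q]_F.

[1, -2]

Write q = c_1 f1 + c_2 f2 and solve for the c_i.
System: -2c_1 - 3c_2 = 4, -2c_1 + 2c_2 = -6; solving gives c_1 = 1, c_2 = -2.
Check: f1 - 2f2 = [4, -6].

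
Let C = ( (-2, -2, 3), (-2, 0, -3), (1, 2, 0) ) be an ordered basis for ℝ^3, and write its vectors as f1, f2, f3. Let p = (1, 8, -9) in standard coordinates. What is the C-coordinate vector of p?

[p]_C is the unique c with M c = p, where M has columns f1, ..., f3.
Row-reducing the augmented matrix [M | p] gives c = (-1, 2, 3).
Check: -f1 + 2f2 + 3f3 = (1, 8, -9).

(-1, 2, 3)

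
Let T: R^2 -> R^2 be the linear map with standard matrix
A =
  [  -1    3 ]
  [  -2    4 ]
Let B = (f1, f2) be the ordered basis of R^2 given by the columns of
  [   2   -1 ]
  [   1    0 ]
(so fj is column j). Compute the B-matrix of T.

Let P have columns f1, f2. Then [T]_B = P^(-1) A P.
Here det P = 1, so P^(-1) is integer; computing A P first and then P^(-1)(A P) gives [[0, 2], [-1, 3]].

[[0, 2], [-1, 3]]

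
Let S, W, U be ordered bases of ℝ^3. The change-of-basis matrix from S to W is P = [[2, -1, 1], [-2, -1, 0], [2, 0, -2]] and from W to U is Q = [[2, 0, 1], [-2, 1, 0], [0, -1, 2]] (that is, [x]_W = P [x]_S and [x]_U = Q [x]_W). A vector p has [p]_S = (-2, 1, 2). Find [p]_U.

First [p]_W = P [p]_S = (-3, 3, -8).
Then [p]_U = Q [p]_W = (-14, 9, -19).

(-14, 9, -19)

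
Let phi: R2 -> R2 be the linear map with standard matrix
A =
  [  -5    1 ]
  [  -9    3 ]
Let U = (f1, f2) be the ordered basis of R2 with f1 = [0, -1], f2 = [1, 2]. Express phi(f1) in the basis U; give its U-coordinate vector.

[1, -1]

Compute phi(f1) = A f1 = [-1, -3] in standard coordinates.
Then write this in U-coordinates: solve for y in y_1 f1 + y_2 f2 = [-1, -3].
This gives y = [1, -1], which is column 1 of [phi]_U.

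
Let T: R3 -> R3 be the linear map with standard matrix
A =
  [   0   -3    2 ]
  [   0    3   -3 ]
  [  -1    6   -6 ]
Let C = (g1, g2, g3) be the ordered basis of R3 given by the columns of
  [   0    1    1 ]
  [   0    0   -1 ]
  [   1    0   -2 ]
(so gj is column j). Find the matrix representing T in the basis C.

Let P have columns g1, ..., g3. Then [T]_C = P^(-1) A P.
Here det P = -1, so P^(-1) is integer; computing A P first and then P^(-1)(A P) gives [[0, -1, -1], [-1, 0, 2], [3, 0, -3]].

[[0, -1, -1], [-1, 0, 2], [3, 0, -3]]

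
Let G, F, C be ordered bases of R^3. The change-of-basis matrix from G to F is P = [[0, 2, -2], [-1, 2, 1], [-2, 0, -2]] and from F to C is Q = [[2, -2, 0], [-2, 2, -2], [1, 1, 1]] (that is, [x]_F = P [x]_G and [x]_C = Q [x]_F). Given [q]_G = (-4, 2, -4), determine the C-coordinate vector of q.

First [q]_F = P [q]_G = (12, 4, 16).
Then [q]_C = Q [q]_F = (16, -48, 32).

(16, -48, 32)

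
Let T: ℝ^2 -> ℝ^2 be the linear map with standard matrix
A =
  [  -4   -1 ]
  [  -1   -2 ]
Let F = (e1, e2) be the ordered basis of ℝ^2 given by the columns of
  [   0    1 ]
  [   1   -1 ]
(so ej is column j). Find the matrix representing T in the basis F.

[[-3, -2], [-1, -3]]

The j-th column of [T]_F is [T(ej)]_F.
T(e1) = A e1 = (-1, -2) = -3e1 - e2, so column 1 is (-3, -1).
Repeating for e2 and assembling the columns gives [[-3, -2], [-1, -3]].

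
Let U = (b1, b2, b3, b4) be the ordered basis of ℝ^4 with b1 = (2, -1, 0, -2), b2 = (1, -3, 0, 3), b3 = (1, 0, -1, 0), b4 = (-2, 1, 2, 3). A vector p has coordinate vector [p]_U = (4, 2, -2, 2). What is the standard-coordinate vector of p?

By definition p = 4b1 + 2b2 - 2b3 + 2b4.
Summing componentwise gives (4, -8, 6, 4).

(4, -8, 6, 4)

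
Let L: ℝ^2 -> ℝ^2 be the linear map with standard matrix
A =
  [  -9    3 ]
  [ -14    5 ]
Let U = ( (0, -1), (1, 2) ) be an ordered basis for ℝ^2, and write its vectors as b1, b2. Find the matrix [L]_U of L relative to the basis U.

[[-1, -2], [-3, -3]]

Let P have columns b1, b2. Then [L]_U = P^(-1) A P.
Here det P = 1, so P^(-1) is integer; computing A P first and then P^(-1)(A P) gives [[-1, -2], [-3, -3]].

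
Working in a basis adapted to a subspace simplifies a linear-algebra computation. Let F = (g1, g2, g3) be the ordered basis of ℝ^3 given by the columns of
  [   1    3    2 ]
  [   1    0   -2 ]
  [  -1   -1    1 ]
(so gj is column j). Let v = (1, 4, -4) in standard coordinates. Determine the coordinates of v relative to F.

(-2, 3, -3)

Write v = c_1 g1 + ... + c_3 g3 and solve for the c_i.
Solving this 3x3 system gives c = (-2, 3, -3).
Check: -2g1 + 3g2 - 3g3 = (1, 4, -4).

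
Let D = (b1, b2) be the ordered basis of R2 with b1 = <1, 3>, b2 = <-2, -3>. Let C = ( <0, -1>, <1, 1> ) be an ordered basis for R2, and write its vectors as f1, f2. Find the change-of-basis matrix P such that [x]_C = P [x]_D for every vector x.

[[-2, 1], [1, -2]]

Take x = bj: its D-coordinates are the j-th standard unit vector, so P e_j — column j of P — equals [bj]_C.
b1 = -2f1 + f2, giving column 1 = <-2, 1>; repeating for each j gives P = [[-2, 1], [1, -2]].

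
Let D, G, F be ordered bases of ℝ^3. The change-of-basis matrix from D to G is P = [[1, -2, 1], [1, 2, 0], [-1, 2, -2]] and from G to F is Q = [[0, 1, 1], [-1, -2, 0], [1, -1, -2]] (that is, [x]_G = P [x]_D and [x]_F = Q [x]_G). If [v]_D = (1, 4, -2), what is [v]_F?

First [v]_G = P [v]_D = (-9, 9, 11).
Then [v]_F = Q [v]_G = (20, -9, -40).

(20, -9, -40)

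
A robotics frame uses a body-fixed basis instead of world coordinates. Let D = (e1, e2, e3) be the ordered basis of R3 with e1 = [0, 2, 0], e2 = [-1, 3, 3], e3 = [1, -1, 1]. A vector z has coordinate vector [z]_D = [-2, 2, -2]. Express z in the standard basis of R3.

The coordinates say z = -2e1 + 2e2 - 2e3; adding the scaled basis vectors gives [-4, 4, 4].

[-4, 4, 4]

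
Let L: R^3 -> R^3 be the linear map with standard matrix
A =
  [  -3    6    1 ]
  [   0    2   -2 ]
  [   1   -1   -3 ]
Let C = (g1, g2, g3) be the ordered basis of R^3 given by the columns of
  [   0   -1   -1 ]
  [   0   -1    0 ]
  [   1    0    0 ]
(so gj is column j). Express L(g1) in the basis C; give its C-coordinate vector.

Column 1 of [L]_C is the C-coordinate vector of L(g1).
In standard coordinates L(g1) = A g1 = (1, -2, -3).
Converting to C: (1, -2, -3) = -3g1 + 2g2 - 3g3, so the coordinate vector is (-3, 2, -3).

(-3, 2, -3)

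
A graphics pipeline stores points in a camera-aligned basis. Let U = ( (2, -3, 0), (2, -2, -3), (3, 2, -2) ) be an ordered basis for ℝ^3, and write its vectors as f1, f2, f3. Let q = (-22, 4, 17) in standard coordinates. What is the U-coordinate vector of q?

Write q = c_1 f1 + ... + c_3 f3 and solve for the c_i.
Solving this 3x3 system gives c = (-2, -3, -4).
Check: -2f1 - 3f2 - 4f3 = (-22, 4, 17).

(-2, -3, -4)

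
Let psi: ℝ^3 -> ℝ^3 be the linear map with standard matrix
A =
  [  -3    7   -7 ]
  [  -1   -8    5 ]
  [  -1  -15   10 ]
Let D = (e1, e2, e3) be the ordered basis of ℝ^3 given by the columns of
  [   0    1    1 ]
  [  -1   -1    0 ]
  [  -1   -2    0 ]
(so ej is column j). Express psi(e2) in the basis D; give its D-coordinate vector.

Column 2 of [psi]_D is the D-coordinate vector of psi(e2).
In standard coordinates psi(e2) = A e2 = [4, -3, -6].
Converting to D: [4, -3, -6] = 0·e1 + 3e2 + e3, so the coordinate vector is [0, 3, 1].

[0, 3, 1]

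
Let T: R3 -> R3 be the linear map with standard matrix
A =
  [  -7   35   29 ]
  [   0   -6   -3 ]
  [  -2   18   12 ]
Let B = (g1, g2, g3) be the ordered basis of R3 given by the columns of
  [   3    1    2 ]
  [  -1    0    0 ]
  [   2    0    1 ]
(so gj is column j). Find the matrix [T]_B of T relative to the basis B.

The j-th column of [T]_B is [T(gj)]_B.
T(g1) = A g1 = (2, 0, 0) = 0·g1 + 2g2 + 0·g3, so column 1 is (0, 2, 0).
Repeating for g2, g3 and assembling the columns gives [[0, 0, 3], [2, -3, 2], [0, -2, 2]].

[[0, 0, 3], [2, -3, 2], [0, -2, 2]]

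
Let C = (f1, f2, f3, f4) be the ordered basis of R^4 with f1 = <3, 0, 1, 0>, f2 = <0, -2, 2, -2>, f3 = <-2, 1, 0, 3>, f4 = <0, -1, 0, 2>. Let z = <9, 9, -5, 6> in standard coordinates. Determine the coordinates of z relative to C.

Write z = c_1 f1 + ... + c_4 f4 and solve for the c_i.
Gaussian elimination on [M | z] yields c = (3, -4, 0, -1).
Check: 3f1 - 4f2 + 0·f3 - f4 = <9, 9, -5, 6>.

<3, -4, 0, -1>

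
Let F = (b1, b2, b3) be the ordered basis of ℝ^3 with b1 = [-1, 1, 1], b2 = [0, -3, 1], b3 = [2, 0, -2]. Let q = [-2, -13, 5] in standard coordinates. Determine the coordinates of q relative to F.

Write q = c_1 b1 + ... + c_3 b3 and solve for the c_i.
Gaussian elimination on [M | q] yields c = (-4, 3, -3).
Check: -4b1 + 3b2 - 3b3 = [-2, -13, 5].

[-4, 3, -3]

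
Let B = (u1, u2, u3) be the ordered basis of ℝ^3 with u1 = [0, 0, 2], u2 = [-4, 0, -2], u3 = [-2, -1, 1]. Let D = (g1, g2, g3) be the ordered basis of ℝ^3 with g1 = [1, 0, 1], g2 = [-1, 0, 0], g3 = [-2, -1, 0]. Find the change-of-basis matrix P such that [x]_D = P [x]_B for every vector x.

[[2, -2, 1], [2, 2, 1], [0, 0, 1]]

Take x = uj: its B-coordinates are the j-th standard unit vector, so P e_j — column j of P — equals [uj]_D.
u1 = 2g1 + 2g2 + 0·g3, giving column 1 = [2, 2, 0]; repeating for each j gives P = [[2, -2, 1], [2, 2, 1], [0, 0, 1]].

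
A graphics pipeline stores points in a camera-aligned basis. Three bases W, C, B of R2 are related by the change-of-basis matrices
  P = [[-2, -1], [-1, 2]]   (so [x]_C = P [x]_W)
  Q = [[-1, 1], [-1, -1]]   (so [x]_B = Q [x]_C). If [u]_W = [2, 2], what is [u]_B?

[8, 4]

Composing the changes, [u]_B = Q P [u]_W.
Q P = [[1, 3], [3, -1]]; applying this to [2, 2] gives [8, 4].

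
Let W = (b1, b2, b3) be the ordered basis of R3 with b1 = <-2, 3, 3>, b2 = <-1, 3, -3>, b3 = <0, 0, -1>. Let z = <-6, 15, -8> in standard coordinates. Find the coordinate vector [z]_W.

[z]_W is the unique c with M c = z, where M has columns b1, ..., b3.
Row-reducing the augmented matrix [M | z] gives c = (1, 4, -1).
Check: b1 + 4b2 - b3 = <-6, 15, -8>.

<1, 4, -1>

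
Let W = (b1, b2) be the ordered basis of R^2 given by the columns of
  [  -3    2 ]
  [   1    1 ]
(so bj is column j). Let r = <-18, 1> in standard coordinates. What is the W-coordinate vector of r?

Write r = c_1 b1 + c_2 b2 and solve for the c_i.
System: -3c_1 + 2c_2 = -18, c_1 + c_2 = 1; solving gives c_1 = 4, c_2 = -3.
Check: 4b1 - 3b2 = <-18, 1>.

<4, -3>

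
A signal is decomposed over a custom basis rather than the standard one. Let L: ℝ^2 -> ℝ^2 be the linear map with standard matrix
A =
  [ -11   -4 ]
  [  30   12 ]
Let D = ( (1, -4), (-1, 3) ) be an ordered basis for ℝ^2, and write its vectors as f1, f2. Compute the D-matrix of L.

Let P have columns f1, f2. Then [L]_D = P^(-1) A P.
Here det P = -1, so P^(-1) is integer; computing A P first and then P^(-1)(A P) gives [[3, -3], [-2, -2]].

[[3, -3], [-2, -2]]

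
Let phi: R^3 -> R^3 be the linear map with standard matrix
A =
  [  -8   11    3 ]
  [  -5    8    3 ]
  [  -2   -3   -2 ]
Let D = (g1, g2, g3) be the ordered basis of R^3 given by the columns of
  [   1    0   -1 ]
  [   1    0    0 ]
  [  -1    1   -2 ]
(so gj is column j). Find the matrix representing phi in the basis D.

[[0, 3, -1], [-3, 1, -1], [0, 0, -3]]

Let P have columns g1, ..., g3. Then [phi]_D = P^(-1) A P.
Here det P = -1, so P^(-1) is integer; computing A P first and then P^(-1)(A P) gives [[0, 3, -1], [-3, 1, -1], [0, 0, -3]].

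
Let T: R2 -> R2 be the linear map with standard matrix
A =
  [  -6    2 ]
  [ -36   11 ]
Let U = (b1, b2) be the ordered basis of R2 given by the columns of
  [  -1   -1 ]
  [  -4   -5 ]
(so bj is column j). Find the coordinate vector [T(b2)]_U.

[1, 3]

Compute T(b2) = A b2 = [-4, -19] in standard coordinates.
Then write this in U-coordinates: solve for y in y_1 b1 + y_2 b2 = [-4, -19].
This gives y = [1, 3], which is column 2 of [T]_U.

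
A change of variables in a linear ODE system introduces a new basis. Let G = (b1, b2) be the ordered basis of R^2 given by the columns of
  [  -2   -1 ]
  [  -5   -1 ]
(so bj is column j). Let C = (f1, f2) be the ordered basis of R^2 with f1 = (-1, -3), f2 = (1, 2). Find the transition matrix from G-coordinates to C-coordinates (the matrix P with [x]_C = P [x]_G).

Column j of P is [bj]_C, since P maps G-coordinates to C-coordinates.
Expressing b1 in C: b1 = f1 - f2, so column 1 of P is (1, -1).
Doing the same for each bj gives P = [[1, -1], [-1, -2]].

[[1, -1], [-1, -2]]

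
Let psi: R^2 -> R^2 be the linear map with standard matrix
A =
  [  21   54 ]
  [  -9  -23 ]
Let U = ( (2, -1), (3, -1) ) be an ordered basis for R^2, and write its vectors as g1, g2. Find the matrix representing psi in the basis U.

Let P have columns g1, g2. Then [psi]_U = P^(-1) A P.
Here det P = 1, so P^(-1) is integer; computing A P first and then P^(-1)(A P) gives [[-3, 3], [-2, 1]].

[[-3, 3], [-2, 1]]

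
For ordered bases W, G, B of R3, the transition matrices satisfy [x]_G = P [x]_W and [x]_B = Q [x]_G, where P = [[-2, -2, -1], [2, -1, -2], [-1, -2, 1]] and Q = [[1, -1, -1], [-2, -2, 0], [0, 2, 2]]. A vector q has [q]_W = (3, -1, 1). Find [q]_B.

Apply P to get G-coordinates (-5, 5, 0), then Q to get B-coordinates.
The result is [q]_B = (-10, 0, 10).

(-10, 0, 10)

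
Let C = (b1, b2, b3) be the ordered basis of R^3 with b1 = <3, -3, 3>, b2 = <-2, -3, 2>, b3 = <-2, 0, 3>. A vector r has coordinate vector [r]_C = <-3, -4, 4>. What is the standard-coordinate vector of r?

<-9, 21, -5>

The coordinates say r = -3b1 - 4b2 + 4b3; adding the scaled basis vectors gives <-9, 21, -5>.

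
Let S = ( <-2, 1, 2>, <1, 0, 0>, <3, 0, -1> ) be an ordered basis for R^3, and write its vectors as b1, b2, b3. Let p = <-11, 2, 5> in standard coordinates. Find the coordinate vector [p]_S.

Write p = c_1 b1 + ... + c_3 b3 and solve for the c_i.
Row-reducing the augmented matrix [M | p] gives c = (2, -4, -1).
Check: 2b1 - 4b2 - b3 = <-11, 2, 5>.

<2, -4, -1>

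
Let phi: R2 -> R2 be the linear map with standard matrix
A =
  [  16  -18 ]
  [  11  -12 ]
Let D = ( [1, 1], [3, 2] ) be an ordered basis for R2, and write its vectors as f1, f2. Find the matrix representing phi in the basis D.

[[1, 3], [-1, 3]]

The j-th column of [phi]_D is [phi(fj)]_D.
phi(f1) = A f1 = [-2, -1] = f1 - f2, so column 1 is [1, -1].
Repeating for f2 and assembling the columns gives [[1, 3], [-1, 3]].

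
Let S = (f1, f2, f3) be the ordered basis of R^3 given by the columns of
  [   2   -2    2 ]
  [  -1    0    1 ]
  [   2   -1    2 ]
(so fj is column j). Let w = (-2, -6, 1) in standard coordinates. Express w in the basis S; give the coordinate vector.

(4, 3, -2)

We seek scalars with c_1 f1 + ... + c_3 f3 = w; equivalently solve M c = w where the columns of M are f1, ..., f3.
Row-reducing the augmented matrix [M | w] gives c = (4, 3, -2).
Check: 4f1 + 3f2 - 2f3 = (-2, -6, 1).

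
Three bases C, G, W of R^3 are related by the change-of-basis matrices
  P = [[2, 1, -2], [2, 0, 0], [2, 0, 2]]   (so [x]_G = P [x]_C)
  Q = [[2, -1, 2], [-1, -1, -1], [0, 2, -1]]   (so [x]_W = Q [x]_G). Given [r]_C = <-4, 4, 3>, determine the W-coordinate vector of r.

First [r]_G = P [r]_C = <-10, -8, -2>.
Then [r]_W = Q [r]_G = <-16, 20, -14>.

<-16, 20, -14>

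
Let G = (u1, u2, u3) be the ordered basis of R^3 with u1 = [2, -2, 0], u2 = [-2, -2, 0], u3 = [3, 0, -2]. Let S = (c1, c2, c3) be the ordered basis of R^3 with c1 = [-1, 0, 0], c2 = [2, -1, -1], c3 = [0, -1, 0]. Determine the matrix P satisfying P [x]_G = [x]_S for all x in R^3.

Take x = uj: its G-coordinates are the j-th standard unit vector, so P e_j — column j of P — equals [uj]_S.
u1 = -2c1 + 0·c2 + 2c3, giving column 1 = [-2, 0, 2]; repeating for each j gives P = [[-2, 2, 1], [0, 0, 2], [2, 2, -2]].

[[-2, 2, 1], [0, 0, 2], [2, 2, -2]]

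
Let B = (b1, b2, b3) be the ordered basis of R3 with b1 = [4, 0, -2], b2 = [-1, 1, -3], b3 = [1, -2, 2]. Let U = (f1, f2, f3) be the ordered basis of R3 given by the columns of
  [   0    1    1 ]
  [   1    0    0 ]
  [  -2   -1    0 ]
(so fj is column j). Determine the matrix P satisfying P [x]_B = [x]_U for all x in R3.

[[0, 1, -2], [2, 1, 2], [2, -2, -1]]

Column j of P is [bj]_U, since P maps B-coordinates to U-coordinates.
Expressing b1 in U: b1 = 0·f1 + 2f2 + 2f3, so column 1 of P is [0, 2, 2].
Doing the same for each bj gives P = [[0, 1, -2], [2, 1, 2], [2, -2, -1]].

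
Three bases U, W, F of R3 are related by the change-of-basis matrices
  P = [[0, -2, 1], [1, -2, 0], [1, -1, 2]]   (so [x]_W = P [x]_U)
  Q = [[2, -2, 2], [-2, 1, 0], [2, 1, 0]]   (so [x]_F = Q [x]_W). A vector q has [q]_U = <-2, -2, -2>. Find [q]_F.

<-8, -2, 6>

Apply P to get W-coordinates <2, 2, -4>, then Q to get F-coordinates.
The result is [q]_F = <-8, -2, 6>.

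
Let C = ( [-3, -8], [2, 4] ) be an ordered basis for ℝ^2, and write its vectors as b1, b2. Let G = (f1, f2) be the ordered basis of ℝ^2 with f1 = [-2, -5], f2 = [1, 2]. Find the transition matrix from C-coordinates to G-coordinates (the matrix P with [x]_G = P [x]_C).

[[2, 0], [1, 2]]

Let M have columns bj and N have columns fj. Then for every x, N [x]_G = x = M [x]_C, so P = N^(-1) M.
Since det N = 1, N^(-1) has integer entries; multiplying gives P = [[2, 0], [1, 2]].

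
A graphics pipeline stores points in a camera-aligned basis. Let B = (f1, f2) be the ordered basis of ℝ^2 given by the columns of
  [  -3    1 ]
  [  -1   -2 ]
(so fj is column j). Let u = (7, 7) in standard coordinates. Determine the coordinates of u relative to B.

Write u = c_1 f1 + c_2 f2 and solve for the c_i.
System: -3c_1 + c_2 = 7, -c_1 - 2c_2 = 7; solving gives c_1 = -3, c_2 = -2.
Check: -3f1 - 2f2 = (7, 7).

(-3, -2)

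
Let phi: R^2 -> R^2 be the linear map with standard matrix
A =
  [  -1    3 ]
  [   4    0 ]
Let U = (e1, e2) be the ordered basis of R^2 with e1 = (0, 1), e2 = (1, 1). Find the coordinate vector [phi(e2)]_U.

Compute phi(e2) = A e2 = (2, 4) in standard coordinates.
Then write this in U-coordinates: solve for y in y_1 e1 + y_2 e2 = (2, 4).
This gives y = (2, 2), which is column 2 of [phi]_U.

(2, 2)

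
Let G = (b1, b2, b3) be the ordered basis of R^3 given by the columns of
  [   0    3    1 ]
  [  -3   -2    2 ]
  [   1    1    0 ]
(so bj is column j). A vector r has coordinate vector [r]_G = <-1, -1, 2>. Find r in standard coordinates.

r = M [r]_G, where M has columns b1, ..., b3.
Carrying out the matrix-vector product, r = <-1, 9, -2>.

<-1, 9, -2>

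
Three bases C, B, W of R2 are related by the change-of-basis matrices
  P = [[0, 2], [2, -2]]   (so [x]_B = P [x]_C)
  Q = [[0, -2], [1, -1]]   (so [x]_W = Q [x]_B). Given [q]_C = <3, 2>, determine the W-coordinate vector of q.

First [q]_B = P [q]_C = <4, 2>.
Then [q]_W = Q [q]_B = <-4, 2>.

<-4, 2>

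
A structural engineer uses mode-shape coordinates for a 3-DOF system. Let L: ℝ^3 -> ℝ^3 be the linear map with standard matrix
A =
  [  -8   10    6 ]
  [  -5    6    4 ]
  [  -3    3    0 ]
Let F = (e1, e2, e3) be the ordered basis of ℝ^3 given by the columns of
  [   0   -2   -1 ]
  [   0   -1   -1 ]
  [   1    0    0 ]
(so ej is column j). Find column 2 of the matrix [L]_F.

<3, -2, -2>

Column 2 of [L]_F is the F-coordinate vector of L(e2).
In standard coordinates L(e2) = A e2 = <6, 4, 3>.
Converting to F: <6, 4, 3> = 3e1 - 2e2 - 2e3, so the coordinate vector is <3, -2, -2>.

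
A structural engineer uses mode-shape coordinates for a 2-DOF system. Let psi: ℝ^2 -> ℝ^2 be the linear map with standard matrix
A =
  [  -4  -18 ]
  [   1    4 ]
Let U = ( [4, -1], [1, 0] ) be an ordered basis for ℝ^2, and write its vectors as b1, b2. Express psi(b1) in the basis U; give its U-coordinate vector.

Column 1 of [psi]_U is the U-coordinate vector of psi(b1).
In standard coordinates psi(b1) = A b1 = [2, 0].
Converting to U: [2, 0] = 0·b1 + 2b2, so the coordinate vector is [0, 2].

[0, 2]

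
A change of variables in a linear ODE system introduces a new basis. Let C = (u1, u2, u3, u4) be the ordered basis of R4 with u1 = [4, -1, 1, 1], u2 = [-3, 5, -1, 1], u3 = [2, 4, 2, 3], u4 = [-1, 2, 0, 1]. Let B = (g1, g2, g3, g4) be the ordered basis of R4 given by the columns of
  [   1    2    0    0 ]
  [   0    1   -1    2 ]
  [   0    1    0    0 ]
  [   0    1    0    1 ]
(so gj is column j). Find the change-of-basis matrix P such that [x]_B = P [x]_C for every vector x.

Column j of P is [uj]_B, since P maps C-coordinates to B-coordinates.
Expressing u1 in B: u1 = 2g1 + g2 + 2g3 + 0·g4, so column 1 of P is [2, 1, 2, 0].
Doing the same for each uj gives P = [[2, -1, -2, -1], [1, -1, 2, 0], [2, -2, 0, 0], [0, 2, 1, 1]].

[[2, -1, -2, -1], [1, -1, 2, 0], [2, -2, 0, 0], [0, 2, 1, 1]]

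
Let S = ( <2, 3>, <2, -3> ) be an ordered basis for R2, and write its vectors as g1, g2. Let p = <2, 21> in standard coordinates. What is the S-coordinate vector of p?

Write p = c_1 g1 + c_2 g2 and solve for the c_i.
System: 2c_1 + 2c_2 = 2, 3c_1 - 3c_2 = 21; solving gives c_1 = 4, c_2 = -3.
Check: 4g1 - 3g2 = <2, 21>.

<4, -3>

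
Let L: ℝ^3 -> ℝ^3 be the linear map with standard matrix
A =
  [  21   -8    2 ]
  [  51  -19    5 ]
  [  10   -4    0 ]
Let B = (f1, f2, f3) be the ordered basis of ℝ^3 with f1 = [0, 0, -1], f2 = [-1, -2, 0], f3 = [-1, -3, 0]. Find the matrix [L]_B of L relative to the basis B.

[[0, 2, -2], [1, 2, -3], [1, 3, 0]]

Let P have columns f1, ..., f3. Then [L]_B = P^(-1) A P.
Here det P = -1, so P^(-1) is integer; computing A P first and then P^(-1)(A P) gives [[0, 2, -2], [1, 2, -3], [1, 3, 0]].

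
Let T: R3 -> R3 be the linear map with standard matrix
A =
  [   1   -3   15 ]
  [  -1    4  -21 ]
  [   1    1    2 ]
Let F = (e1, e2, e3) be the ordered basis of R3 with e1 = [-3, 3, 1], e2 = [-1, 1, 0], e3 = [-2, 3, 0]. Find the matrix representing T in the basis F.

[[2, 0, 1], [-3, 2, 2], [-3, 1, 3]]

Let P have columns e1, ..., e3. Then [T]_F = P^(-1) A P.
Here det P = -1, so P^(-1) is integer; computing A P first and then P^(-1)(A P) gives [[2, 0, 1], [-3, 2, 2], [-3, 1, 3]].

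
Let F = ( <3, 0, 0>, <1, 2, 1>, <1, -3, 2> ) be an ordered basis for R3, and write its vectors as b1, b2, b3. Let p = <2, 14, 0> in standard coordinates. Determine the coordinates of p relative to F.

<0, 4, -2>

We seek scalars with c_1 b1 + ... + c_3 b3 = p; equivalently solve M c = p where the columns of M are b1, ..., b3.
Solving this 3x3 system gives c = (0, 4, -2).
Check: 0·b1 + 4b2 - 2b3 = <2, 14, 0>.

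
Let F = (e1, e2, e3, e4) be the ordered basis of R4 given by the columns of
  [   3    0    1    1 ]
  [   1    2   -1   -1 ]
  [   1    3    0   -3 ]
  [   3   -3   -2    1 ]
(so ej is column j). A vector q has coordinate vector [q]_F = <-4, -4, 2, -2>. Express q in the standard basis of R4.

q = M [q]_F, where M has columns e1, ..., e4.
Carrying out the matrix-vector product, q = <-12, -12, -10, -6>.

<-12, -12, -10, -6>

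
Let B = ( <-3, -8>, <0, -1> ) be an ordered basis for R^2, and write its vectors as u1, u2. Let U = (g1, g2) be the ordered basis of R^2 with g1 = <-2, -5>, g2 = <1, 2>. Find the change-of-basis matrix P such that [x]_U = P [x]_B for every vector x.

Take x = uj: its B-coordinates are the j-th standard unit vector, so P e_j — column j of P — equals [uj]_U.
u1 = 2g1 + g2, giving column 1 = <2, 1>; repeating for each j gives P = [[2, 1], [1, 2]].

[[2, 1], [1, 2]]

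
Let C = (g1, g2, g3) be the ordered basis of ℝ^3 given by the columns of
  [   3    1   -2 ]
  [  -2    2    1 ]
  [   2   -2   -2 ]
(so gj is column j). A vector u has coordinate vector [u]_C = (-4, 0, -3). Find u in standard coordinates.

(-6, 5, -2)

By definition u = -4g1 + 0·g2 - 3g3.
Summing componentwise gives (-6, 5, -2).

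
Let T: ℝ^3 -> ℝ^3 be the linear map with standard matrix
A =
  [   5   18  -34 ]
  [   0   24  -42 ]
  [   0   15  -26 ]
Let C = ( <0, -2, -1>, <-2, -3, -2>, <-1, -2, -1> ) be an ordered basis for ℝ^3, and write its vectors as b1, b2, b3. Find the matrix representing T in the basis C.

The j-th column of [T]_C is [T(bj)]_C.
T(b1) = A b1 = <-2, -6, -4> = 2b1 + 2b2 - 2b3, so column 1 is <2, 2, -2>.
Repeating for b2, b3 and assembling the columns gives [[2, -3, -3], [2, -2, 2], [-2, 0, 3]].

[[2, -3, -3], [2, -2, 2], [-2, 0, 3]]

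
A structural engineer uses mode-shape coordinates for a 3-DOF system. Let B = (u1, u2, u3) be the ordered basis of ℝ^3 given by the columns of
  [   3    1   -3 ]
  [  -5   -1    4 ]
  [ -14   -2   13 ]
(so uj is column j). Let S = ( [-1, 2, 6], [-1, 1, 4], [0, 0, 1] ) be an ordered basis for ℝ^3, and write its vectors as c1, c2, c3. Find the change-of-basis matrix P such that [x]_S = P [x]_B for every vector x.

Column j of P is [uj]_S, since P maps B-coordinates to S-coordinates.
Expressing u1 in S: u1 = -2c1 - c2 + 2c3, so column 1 of P is [-2, -1, 2].
Doing the same for each uj gives P = [[-2, 0, 1], [-1, -1, 2], [2, 2, -1]].

[[-2, 0, 1], [-1, -1, 2], [2, 2, -1]]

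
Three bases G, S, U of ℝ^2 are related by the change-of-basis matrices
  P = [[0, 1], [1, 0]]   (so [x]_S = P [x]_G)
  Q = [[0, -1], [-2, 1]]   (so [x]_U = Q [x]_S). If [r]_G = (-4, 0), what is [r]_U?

First [r]_S = P [r]_G = (0, -4).
Then [r]_U = Q [r]_S = (4, -4).

(4, -4)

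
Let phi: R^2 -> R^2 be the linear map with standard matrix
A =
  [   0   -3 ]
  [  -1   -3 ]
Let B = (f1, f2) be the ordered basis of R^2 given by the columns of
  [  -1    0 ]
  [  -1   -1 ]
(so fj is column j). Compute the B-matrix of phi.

[[-3, -3], [-1, 0]]

Let P have columns f1, f2. Then [phi]_B = P^(-1) A P.
Here det P = 1, so P^(-1) is integer; computing A P first and then P^(-1)(A P) gives [[-3, -3], [-1, 0]].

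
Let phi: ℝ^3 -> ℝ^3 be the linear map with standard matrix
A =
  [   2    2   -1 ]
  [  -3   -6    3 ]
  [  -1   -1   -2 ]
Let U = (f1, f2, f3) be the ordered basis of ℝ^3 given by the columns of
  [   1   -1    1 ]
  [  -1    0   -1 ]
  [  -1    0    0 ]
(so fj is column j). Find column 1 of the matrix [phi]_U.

[-2, -1, 2]

Column 1 of [phi]_U is the U-coordinate vector of phi(f1).
In standard coordinates phi(f1) = A f1 = [1, 0, 2].
Converting to U: [1, 0, 2] = -2f1 - f2 + 2f3, so the coordinate vector is [-2, -1, 2].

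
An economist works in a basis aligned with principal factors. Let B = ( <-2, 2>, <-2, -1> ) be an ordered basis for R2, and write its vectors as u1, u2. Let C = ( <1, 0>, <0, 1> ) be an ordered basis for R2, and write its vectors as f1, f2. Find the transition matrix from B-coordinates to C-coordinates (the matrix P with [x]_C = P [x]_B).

[[-2, -2], [2, -1]]

Take x = uj: its B-coordinates are the j-th standard unit vector, so P e_j — column j of P — equals [uj]_C.
u1 = -2f1 + 2f2, giving column 1 = <-2, 2>; repeating for each j gives P = [[-2, -2], [2, -1]].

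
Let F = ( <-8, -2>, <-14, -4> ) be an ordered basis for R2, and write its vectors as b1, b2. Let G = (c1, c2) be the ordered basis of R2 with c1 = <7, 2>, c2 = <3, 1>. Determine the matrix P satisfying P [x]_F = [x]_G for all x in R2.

Take x = bj: its F-coordinates are the j-th standard unit vector, so P e_j — column j of P — equals [bj]_G.
b1 = -2c1 + 2c2, giving column 1 = <-2, 2>; repeating for each j gives P = [[-2, -2], [2, 0]].

[[-2, -2], [2, 0]]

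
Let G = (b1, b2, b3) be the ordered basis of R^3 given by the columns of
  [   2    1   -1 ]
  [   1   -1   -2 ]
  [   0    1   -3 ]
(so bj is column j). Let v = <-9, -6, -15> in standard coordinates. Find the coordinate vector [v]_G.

Write v = c_1 b1 + ... + c_3 b3 and solve for the c_i.
Row-reducing the augmented matrix [M | v] gives c = (-1, -3, 4).
Check: -b1 - 3b2 + 4b3 = <-9, -6, -15>.

<-1, -3, 4>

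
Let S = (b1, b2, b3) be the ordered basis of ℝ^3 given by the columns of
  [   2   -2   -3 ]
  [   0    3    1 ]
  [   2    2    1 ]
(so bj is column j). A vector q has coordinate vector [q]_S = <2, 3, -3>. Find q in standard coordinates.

By definition q = 2b1 + 3b2 - 3b3.
Summing componentwise gives <7, 6, 7>.

<7, 6, 7>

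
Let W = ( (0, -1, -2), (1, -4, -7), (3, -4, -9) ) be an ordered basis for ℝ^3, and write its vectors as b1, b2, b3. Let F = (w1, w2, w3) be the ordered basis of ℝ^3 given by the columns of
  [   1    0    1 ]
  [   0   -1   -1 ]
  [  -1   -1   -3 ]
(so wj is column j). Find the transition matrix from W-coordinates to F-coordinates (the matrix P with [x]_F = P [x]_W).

[[-1, -1, 1], [0, 2, 2], [1, 2, 2]]

Let M have columns bj and N have columns wj. Then for every x, N [x]_F = x = M [x]_W, so P = N^(-1) M.
Since det N = 1, N^(-1) has integer entries; multiplying gives P = [[-1, -1, 1], [0, 2, 2], [1, 2, 2]].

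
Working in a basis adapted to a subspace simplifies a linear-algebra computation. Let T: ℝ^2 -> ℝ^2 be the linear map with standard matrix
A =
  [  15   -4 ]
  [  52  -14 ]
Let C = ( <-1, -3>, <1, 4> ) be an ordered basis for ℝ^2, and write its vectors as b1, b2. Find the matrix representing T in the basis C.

The j-th column of [T]_C is [T(bj)]_C.
T(b1) = A b1 = <-3, -10> = 2b1 - b2, so column 1 is <2, -1>.
Repeating for b2 and assembling the columns gives [[2, 0], [-1, -1]].

[[2, 0], [-1, -1]]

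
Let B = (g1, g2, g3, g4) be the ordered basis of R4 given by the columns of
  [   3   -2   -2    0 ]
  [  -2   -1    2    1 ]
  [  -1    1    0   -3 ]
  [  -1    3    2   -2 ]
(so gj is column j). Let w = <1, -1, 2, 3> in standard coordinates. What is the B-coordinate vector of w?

Write w = c_1 g1 + ... + c_4 g4 and solve for the c_i.
Row-reducing the augmented matrix [M | w] gives c = (1, 0, 1, -1).
Check: g1 + 0·g2 + g3 - g4 = <1, -1, 2, 3>.

<1, 0, 1, -1>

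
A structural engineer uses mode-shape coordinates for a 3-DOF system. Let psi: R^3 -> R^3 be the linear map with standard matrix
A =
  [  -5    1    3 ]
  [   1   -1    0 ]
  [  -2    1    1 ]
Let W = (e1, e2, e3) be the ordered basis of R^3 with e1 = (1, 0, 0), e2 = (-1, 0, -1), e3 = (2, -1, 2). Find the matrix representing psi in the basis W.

[[-3, 1, -2], [0, 1, -3], [-1, 1, -3]]

With P the matrix whose columns are e1, ..., e3, [psi]_W = P^(-1) A P.
Column by column: psi(e1) = A e1 = (-5, 1, -2); its W-coordinates (-3, 0, -1) give column 1.
Continuing for each basis vector yields [psi]_W = [[-3, 1, -2], [0, 1, -3], [-1, 1, -3]].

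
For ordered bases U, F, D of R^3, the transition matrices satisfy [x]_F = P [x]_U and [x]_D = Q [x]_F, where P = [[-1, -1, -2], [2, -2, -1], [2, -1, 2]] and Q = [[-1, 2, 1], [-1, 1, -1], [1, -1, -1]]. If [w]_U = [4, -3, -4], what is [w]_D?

[32, 8, -14]

First [w]_F = P [w]_U = [7, 18, 3].
Then [w]_D = Q [w]_F = [32, 8, -14].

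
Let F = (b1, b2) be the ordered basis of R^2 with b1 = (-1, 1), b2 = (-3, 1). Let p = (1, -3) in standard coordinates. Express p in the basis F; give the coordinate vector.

(-4, 1)

Write p = c_1 b1 + c_2 b2 and solve for the c_i.
System: -c_1 - 3c_2 = 1, c_1 + c_2 = -3; solving gives c_1 = -4, c_2 = 1.
Check: -4b1 + b2 = (1, -3).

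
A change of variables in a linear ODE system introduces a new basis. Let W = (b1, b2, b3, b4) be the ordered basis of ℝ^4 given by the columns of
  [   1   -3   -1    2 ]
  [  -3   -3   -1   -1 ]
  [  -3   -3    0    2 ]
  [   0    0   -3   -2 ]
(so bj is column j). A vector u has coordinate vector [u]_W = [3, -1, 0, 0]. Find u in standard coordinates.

[6, -6, -6, 0]

The coordinates say u = 3b1 - b2 + 0·b3 + 0·b4; adding the scaled basis vectors gives [6, -6, -6, 0].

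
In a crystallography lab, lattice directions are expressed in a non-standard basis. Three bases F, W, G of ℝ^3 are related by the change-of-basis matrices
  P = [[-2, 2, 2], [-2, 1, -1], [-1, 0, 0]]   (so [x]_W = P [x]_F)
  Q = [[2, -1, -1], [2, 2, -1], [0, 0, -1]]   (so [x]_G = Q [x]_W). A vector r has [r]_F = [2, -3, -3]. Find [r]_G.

Apply P to get W-coordinates [-16, -4, -2], then Q to get G-coordinates.
The result is [r]_G = [-26, -38, 2].

[-26, -38, 2]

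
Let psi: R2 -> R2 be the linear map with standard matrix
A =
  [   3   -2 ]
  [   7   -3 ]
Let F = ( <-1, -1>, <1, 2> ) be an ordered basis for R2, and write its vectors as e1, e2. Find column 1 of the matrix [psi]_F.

Column 1 of [psi]_F is the F-coordinate vector of psi(e1).
In standard coordinates psi(e1) = A e1 = <-1, -4>.
Converting to F: <-1, -4> = -2e1 - 3e2, so the coordinate vector is <-2, -3>.

<-2, -3>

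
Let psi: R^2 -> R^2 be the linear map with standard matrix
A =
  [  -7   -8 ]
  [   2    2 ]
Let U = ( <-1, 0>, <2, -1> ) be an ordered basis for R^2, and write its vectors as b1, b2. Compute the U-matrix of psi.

With P the matrix whose columns are b1, b2, [psi]_U = P^(-1) A P.
Column by column: psi(b1) = A b1 = <7, -2>; its U-coordinates <-3, 2> give column 1.
Continuing for each basis vector yields [psi]_U = [[-3, 2], [2, -2]].

[[-3, 2], [2, -2]]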